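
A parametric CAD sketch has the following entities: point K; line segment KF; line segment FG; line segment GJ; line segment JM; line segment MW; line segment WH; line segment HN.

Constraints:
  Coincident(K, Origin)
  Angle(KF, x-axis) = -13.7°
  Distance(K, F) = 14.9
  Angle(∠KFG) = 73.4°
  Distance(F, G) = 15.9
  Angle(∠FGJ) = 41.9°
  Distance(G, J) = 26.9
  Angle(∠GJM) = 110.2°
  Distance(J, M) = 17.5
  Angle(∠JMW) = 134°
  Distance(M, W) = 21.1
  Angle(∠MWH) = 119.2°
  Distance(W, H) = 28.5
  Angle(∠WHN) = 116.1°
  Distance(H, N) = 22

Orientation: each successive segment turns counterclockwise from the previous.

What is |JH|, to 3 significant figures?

48.7

K is at the origin; KF runs at -13.7° with length 14.9, so F = (14.5, -3.53). ∠KFG = 73.4° gives FG at 92.9° from the x-axis; with |FG| = 15.9, G = (13.7, 12.4). ∠FGJ = 41.9° gives GJ at -129° from the x-axis; with |GJ| = 26.9, J = (-3.26, -8.55). ∠GJM = 110.2° gives JM at -59.2° from the x-axis; with |JM| = 17.5, M = (5.70, -23.6). ∠JMW = 134.0° gives MW at -13.2° from the x-axis; with |MW| = 21.1, W = (26.2, -28.4). ∠MWH = 119.2° gives WH at 47.6° from the x-axis; with |WH| = 28.5, H = (45.5, -7.36). Then |JH| = |H − J| = 48.7.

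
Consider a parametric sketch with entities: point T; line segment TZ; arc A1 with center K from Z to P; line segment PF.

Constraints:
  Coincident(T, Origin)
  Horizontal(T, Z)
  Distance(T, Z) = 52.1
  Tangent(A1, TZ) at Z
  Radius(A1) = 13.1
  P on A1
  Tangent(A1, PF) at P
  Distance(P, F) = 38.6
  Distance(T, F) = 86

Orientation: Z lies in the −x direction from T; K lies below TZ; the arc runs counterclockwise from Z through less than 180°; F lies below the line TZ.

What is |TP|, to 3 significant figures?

66.1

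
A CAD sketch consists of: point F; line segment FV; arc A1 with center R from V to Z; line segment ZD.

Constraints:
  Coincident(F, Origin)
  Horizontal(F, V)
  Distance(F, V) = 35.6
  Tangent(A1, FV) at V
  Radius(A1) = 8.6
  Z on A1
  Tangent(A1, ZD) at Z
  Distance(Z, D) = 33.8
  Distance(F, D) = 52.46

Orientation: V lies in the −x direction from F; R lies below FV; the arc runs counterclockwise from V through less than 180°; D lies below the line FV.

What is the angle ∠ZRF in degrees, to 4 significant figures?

170.1°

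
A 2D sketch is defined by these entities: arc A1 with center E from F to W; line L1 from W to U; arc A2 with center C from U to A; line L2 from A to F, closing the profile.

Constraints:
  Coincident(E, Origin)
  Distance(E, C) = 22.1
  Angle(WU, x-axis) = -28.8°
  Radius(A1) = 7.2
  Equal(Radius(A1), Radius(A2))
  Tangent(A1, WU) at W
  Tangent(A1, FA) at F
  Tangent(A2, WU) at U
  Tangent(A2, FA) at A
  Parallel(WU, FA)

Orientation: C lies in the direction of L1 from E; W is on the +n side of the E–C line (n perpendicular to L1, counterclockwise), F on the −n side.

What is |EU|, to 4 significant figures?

23.24

The slot axis is L1's direction at -28.8°, so u = (cos -28.8°, sin -28.8°) = (0.8763, -0.4818) and n = (−sin -28.8°, cos -28.8°) = (0.4818, 0.8763). E is at the origin and C lies 22.1 along u from E, so C = 22.1·u = (19.37, -10.65). Tangency of A1 to both parallel lines with radius 7.2 puts W and F at E ± 7.2·n: W = (3.469, 6.309), F = (-3.469, -6.309). Equal radii place U and A the same way about C: U = C + 7.2·n = (22.84, -4.337), A = C − 7.2·n = (15.90, -16.96). Then |EU| = |U − E| = 23.24.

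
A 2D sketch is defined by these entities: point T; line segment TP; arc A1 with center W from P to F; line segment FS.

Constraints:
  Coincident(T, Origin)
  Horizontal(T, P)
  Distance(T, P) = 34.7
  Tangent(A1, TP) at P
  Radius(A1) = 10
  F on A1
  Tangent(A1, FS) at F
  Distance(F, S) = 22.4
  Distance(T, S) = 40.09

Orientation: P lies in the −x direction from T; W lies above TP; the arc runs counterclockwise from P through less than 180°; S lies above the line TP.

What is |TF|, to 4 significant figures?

26.54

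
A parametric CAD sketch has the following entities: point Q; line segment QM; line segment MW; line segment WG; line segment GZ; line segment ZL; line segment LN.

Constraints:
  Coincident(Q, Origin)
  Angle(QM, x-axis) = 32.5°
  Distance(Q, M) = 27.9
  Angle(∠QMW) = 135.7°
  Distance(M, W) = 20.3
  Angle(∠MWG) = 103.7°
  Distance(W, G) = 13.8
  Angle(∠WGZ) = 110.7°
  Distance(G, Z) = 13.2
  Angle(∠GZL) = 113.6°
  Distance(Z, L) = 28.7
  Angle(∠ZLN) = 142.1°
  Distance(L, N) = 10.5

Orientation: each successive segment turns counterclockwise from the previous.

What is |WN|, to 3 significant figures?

35.8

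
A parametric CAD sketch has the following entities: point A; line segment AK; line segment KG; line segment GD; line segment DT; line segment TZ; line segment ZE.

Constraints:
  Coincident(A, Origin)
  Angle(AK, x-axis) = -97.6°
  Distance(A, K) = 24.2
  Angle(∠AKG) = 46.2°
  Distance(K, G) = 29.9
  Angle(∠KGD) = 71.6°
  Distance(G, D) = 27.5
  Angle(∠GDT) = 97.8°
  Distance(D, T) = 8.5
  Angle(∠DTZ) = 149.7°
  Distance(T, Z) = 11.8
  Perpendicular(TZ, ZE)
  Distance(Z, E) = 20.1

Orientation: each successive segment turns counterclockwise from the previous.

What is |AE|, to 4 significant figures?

15.86

A is at the origin; AK runs at -97.6° with length 24.2, so K = (-3.201, -23.99). ∠AKG = 46.2° gives KG at 36.20° from the x-axis; with |KG| = 29.9, G = (20.93, -6.328). ∠KGD = 71.6° gives GD at 144.6° from the x-axis; with |GD| = 27.5, D = (-1.489, 9.602). ∠GDT = 97.8° gives DT at -133.2° from the x-axis; with |DT| = 8.5, T = (-7.307, 3.406). ∠DTZ = 149.7° gives TZ at -102.9° from the x-axis; with |TZ| = 11.8, Z = (-9.942, -8.096). TZ is perpendicular to ZE, so ZE runs at -12.90°; with |ZE| = 20.1, E = (9.651, -12.58). Then |AE| = |E − A| = 15.86.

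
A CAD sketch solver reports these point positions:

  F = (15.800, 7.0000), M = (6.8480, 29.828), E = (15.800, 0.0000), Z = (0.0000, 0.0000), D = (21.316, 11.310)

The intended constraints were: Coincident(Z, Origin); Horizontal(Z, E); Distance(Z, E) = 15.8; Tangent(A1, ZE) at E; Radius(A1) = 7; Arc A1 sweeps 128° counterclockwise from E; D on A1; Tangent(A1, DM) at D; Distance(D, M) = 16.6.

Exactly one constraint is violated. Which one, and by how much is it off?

Distance(D, M) = 16.6 — off by 6.90.

Z = (0.00, 0.00) ✓; Z.y = 0.00, E.y = 0.00 ✓; |ZE| = 15.80 ✓; ∠(FE, EZ) = 90.00° ✓; |FE| = 7.000 ✓; bearing(F→D) − bearing(F→E) = 128.0° ✓; |FD| = 7.000 ✓; ∠(FD, DM) = 90.00° ✓; |DM| = 23.50 ✗.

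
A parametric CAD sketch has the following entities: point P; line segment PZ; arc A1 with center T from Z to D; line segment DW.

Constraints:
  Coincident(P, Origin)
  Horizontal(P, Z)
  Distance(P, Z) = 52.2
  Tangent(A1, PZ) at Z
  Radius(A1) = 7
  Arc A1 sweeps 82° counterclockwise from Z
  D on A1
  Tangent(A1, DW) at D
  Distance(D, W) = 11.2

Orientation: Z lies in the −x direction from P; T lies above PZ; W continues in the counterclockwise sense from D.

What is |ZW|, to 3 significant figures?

19.1

P is at the origin; P and Z share the same y with |PZ| = 52.2 and Z on the −x side, so Z = (-52.2, 0.00). Tangency of A1 to PZ means the radius TZ is perpendicular to PZ, so T = Z + (0, 7) = (-52.2, 7.00). On A1, Z sits at bearing -90° from T; an 82° counterclockwise sweep puts D at bearing -8°, so D = T + 7.0·(cos -8°, sin -8°) = (-45.3, 6.03). Since A1 is tangent to DW there, TD ⟂ DW, so DW runs along (−sin -8°, cos -8°); with |DW| = 11.2, W = (-43.7, 17.1). Then |ZW| = |W − Z| = 19.1.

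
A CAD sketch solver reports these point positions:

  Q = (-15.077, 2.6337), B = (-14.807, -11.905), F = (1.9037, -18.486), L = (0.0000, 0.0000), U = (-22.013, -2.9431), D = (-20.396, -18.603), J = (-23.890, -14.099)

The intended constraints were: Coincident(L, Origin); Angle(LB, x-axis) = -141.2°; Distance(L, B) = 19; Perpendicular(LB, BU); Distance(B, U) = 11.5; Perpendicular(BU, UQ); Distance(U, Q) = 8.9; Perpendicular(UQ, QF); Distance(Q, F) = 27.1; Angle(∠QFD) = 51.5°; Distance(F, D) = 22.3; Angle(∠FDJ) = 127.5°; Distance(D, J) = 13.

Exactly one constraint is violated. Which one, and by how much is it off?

Distance(D, J) = 13 — off by 7.30.

L = (0.00, 0.00) ✓; LB at -141.2° ✓; |LB| = 19.00 ✓; ∠(LB, BU) = 90.00° ✓; |BU| = 11.50 ✓; ∠(BU, UQ) = 90.00° ✓; |UQ| = 8.900 ✓; ∠(UQ, QF) = 90.00° ✓; |QF| = 27.10 ✓; ∠QFD = 51.50° ✓; |FD| = 22.30 ✓; ∠FDJ = 127.5° ✓; |DJ| = 5.700 ✗.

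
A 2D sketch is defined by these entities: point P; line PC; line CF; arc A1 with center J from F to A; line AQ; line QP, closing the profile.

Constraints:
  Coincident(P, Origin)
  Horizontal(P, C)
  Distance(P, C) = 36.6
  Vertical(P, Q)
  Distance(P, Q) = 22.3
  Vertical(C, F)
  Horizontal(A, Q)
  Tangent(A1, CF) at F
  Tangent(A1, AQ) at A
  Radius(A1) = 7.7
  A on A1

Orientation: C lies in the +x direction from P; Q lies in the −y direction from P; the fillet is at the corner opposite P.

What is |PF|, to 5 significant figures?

39.405

The virtual corner opposite P is at (36.600, -22.300). The tangent condition forces JF to be normal to CF and tangency of A1 to AQ means the radius JA is perpendicular to AQ, with radius 7.7, so the center J sits 7.7 in from both sides at J = (28.900, -14.600). That places the tangent points at F = (36.600, -14.600) on CF and A = (28.900, -22.300) on AQ. Then |PF| = |F − P| = 39.405.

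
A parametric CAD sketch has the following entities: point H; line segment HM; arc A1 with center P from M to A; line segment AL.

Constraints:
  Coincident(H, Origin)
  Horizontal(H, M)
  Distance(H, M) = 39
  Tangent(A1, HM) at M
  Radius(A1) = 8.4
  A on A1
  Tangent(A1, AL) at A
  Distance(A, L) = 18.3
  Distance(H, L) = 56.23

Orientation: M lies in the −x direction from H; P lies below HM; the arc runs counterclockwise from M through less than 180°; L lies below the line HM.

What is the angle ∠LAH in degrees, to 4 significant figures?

108.1°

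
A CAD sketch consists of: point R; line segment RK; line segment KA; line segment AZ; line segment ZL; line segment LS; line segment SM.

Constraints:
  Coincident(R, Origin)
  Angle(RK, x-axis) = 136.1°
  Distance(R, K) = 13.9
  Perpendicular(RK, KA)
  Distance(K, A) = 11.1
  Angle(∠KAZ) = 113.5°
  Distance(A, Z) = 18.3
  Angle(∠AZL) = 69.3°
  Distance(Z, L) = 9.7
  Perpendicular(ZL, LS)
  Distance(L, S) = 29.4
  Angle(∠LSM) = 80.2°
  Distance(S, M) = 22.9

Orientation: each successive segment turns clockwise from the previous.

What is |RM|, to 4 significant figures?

37.94

The perpendicularity gives LS at right angles to ZL, so LS runs at 138.9°; with |LS| = 29.4, S = (-13.70, 23.27). ∠LSM = 80.2° gives SM at 39.10° from the x-axis; with |SM| = 22.9, M = (4.074, 37.72). Then |RM| = |M − R| = 37.94.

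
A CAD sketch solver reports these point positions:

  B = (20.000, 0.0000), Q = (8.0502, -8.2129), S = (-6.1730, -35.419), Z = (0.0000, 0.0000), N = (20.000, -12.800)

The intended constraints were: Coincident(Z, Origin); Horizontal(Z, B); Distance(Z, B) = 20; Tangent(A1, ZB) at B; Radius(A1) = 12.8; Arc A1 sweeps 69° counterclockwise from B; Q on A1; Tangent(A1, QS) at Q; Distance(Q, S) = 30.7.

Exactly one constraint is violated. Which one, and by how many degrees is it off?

Tangent(A1, QS) at Q — off by 6.60°.

Z = (0.00, 0.00) ✓; Z.y = 0.00, B.y = 0.00 ✓; |ZB| = 20.00 ✓; ∠(NB, BZ) = 90.00° ✓; |NB| = 12.80 ✓; bearing(N→Q) − bearing(N→B) = 69.00° ✓; |NQ| = 12.80 ✓; ∠(NQ, QS) = 96.60° ✗; |QS| = 30.70 ✓.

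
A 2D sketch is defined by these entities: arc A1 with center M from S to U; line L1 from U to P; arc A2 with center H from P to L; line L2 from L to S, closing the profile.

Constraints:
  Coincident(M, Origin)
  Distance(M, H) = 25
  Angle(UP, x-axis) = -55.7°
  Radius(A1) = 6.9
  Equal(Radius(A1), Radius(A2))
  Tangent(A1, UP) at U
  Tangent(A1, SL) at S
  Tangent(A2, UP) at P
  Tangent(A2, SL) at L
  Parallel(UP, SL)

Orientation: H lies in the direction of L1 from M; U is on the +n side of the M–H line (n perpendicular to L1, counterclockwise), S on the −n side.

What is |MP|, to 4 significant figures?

25.93

The slot axis is L1's direction at -55.7°, so u = (cos -55.7°, sin -55.7°) = (0.5635, -0.8261) and n = (−sin -55.7°, cos -55.7°) = (0.8261, 0.5635). M is at the origin and H lies 25.0 along u from M, so H = 25.0·u = (14.09, -20.65). Tangency of A1 to both parallel lines with radius 6.9 puts U and S at M ± 6.9·n: U = (5.700, 3.888), S = (-5.700, -3.888). Equal radii place P and L the same way about H: P = H + 6.9·n = (19.79, -16.76), L = H − 6.9·n = (8.388, -24.54). Then |MP| = |P − M| = 25.93.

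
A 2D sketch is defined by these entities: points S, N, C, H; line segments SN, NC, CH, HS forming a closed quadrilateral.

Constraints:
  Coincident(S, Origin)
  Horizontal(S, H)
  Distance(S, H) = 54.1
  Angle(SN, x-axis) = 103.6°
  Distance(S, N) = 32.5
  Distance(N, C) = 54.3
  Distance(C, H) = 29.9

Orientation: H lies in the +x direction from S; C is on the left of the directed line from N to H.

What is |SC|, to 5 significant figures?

54.851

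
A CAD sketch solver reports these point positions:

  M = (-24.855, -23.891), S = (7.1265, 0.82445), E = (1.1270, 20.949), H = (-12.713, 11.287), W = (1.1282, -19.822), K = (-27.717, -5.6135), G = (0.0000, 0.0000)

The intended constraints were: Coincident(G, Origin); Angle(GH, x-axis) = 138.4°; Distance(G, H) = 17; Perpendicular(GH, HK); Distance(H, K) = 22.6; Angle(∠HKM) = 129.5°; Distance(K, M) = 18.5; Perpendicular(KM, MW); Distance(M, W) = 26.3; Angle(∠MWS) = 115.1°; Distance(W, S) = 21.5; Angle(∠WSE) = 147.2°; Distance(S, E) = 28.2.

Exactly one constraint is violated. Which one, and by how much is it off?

Distance(S, E) = 28.2 — off by 7.20.

G = (0.00, 0.00) ✓; GH at 138.4° ✓; |GH| = 17.00 ✓; ∠(GH, HK) = 90.00° ✓; |HK| = 22.60 ✓; ∠HKM = 129.5° ✓; |KM| = 18.50 ✓; ∠(KM, MW) = 90.00° ✓; |MW| = 26.30 ✓; ∠MWS = 115.1° ✓; |WS| = 21.50 ✓; ∠WSE = 147.2° ✓; |SE| = 21.00 ✗.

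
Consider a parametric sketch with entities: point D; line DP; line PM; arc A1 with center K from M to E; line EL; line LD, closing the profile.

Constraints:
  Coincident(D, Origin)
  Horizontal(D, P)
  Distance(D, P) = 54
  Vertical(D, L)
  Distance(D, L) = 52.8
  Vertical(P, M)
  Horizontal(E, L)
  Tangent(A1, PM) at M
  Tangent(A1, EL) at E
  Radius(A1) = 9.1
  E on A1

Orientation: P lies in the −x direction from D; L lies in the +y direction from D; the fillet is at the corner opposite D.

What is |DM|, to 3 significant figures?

69.5

D is at the origin; DP is horizontal with |DP| = 54.0 and P on the −x side, so P = (-54.0, 0.00). D and L share the same x with |DL| = 52.8 and L on the +y side, so L = (0.00, 52.8). The virtual corner opposite D is at (-54.0, 52.8). A1 meets PM tangentially, so KM is at right angles to PM and the tangent condition forces KE to be normal to EL, with radius 9.1, so the center K sits 9.1 in from both sides at K = (-44.9, 43.7). That places the tangent points at M = (-54.0, 43.7) on PM and E = (-44.9, 52.8) on EL. Then |DM| = |M − D| = 69.5.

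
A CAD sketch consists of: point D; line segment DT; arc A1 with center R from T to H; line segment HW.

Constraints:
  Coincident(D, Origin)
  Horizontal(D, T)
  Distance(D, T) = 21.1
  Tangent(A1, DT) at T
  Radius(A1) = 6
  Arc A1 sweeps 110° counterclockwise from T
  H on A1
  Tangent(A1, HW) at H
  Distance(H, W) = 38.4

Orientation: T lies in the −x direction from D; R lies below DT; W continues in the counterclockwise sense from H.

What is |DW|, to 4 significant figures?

46.19

D is at the origin; D and T share the same y with |DT| = 21.1 and T on the −x side, so T = (-21.10, 0.000). Tangency of A1 to DT means the radius RT is perpendicular to DT, so R = T + (0, -6) = (-21.10, -6.000). On A1, T sits at bearing 90° from R; a 110° counterclockwise sweep puts H at bearing 200°, so H = R + 6.0·(cos 200°, sin 200°) = (-26.74, -8.052). The tangent condition forces RH to be normal to HW, so HW runs along (−sin 200°, cos 200°); with |HW| = 38.4, W = (-13.60, -44.14). Then |DW| = |W − D| = 46.19.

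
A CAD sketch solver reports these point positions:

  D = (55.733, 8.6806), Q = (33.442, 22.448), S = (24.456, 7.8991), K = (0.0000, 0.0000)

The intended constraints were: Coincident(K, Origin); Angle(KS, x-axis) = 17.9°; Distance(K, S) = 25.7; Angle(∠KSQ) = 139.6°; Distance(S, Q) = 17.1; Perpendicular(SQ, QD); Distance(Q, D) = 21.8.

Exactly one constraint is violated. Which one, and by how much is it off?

Distance(Q, D) = 21.8 — off by 4.40.

K = (0.00, 0.00) ✓; KS at 17.90° ✓; |KS| = 25.70 ✓; ∠KSQ = 139.6° ✓; |SQ| = 17.10 ✓; ∠(SQ, QD) = 90.00° ✓; |QD| = 26.20 ✗.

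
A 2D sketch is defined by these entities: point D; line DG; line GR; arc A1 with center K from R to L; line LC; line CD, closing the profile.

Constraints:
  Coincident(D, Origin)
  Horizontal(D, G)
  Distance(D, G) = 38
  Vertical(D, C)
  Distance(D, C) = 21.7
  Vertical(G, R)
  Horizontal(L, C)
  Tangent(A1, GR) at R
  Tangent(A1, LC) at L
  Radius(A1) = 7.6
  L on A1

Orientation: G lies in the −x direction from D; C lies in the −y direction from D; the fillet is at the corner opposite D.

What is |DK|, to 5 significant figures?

33.511

D is at the origin; D and G share the same y with |DG| = 38.0 and G on the −x side, so G = (-38.000, 0.0000). D and C share the same x with |DC| = 21.7 and C on the −y side, so C = (0.0000, -21.700). The virtual corner opposite D is at (-38.000, -21.700). A1 meets GR tangentially, so KR is at right angles to GR and tangency of A1 to LC means the radius KL is perpendicular to LC, with radius 7.6, so the center K sits 7.6 in from both sides at K = (-30.400, -14.100). Then |DK| = |K − D| = 33.511.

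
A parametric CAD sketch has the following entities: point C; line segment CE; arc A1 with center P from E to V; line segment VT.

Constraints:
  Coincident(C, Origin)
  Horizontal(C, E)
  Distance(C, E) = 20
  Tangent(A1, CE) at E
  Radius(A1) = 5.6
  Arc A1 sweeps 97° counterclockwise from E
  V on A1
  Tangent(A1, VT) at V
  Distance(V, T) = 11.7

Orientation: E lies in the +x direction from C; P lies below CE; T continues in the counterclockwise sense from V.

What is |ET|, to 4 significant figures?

18.37

On A1, E sits at bearing 90° from P; a 97° counterclockwise sweep puts V at bearing 187°, so V = P + 5.6·(cos 187°, sin 187°) = (14.44, -6.282). The tangent condition forces PV to be normal to VT, so VT runs along (−sin 187°, cos 187°); with |VT| = 11.7, T = (15.87, -17.90). Then |ET| = |T − E| = 18.37.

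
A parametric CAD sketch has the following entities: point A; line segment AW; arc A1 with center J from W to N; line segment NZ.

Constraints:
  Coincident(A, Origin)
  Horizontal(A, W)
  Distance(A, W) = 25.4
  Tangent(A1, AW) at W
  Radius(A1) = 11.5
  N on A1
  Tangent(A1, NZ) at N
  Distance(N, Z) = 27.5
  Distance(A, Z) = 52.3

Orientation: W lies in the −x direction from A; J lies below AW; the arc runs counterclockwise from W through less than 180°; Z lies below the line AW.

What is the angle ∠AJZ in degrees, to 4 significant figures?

130.0°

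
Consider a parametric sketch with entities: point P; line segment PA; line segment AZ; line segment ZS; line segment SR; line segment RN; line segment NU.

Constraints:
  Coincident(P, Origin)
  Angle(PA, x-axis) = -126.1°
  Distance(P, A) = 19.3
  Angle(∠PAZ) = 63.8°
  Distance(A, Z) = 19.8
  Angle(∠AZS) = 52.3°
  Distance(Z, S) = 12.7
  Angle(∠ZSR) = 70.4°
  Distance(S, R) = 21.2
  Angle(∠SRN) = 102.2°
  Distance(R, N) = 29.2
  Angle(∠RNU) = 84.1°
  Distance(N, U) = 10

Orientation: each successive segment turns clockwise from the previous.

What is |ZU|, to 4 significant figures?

22.04

P is at the origin; PA runs at -126.1° with length 19.3, so A = (-11.37, -15.59). ∠PAZ = 63.8° gives AZ at 117.7° from the x-axis; with |AZ| = 19.8, Z = (-20.58, 1.937). ∠AZS = 52.3° gives ZS at -10.00° from the x-axis; with |ZS| = 12.7, S = (-8.068, -0.2687). ∠ZSR = 70.4° gives SR at -119.6° from the x-axis; with |SR| = 21.2, R = (-18.54, -18.70). ∠SRN = 102.2° gives RN at 162.6° from the x-axis; with |RN| = 29.2, N = (-46.40, -9.970). ∠RNU = 84.1° gives NU at 66.70° from the x-axis; with |NU| = 10.0, U = (-42.45, -0.7856). Then |ZU| = |U − Z| = 22.04.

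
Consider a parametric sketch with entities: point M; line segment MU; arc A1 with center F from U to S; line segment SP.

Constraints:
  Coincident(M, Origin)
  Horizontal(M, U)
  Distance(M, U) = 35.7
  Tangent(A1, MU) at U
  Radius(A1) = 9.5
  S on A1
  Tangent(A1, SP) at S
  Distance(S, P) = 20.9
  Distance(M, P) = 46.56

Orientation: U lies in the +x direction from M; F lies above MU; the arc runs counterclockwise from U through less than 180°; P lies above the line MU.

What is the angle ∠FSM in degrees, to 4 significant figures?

12.01°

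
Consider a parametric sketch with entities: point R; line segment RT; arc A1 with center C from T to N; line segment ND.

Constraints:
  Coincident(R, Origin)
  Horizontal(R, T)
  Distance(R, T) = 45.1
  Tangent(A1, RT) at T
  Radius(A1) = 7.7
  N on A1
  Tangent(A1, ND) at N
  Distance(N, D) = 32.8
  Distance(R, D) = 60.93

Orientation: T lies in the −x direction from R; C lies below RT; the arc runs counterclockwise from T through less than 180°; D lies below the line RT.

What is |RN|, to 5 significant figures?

53.435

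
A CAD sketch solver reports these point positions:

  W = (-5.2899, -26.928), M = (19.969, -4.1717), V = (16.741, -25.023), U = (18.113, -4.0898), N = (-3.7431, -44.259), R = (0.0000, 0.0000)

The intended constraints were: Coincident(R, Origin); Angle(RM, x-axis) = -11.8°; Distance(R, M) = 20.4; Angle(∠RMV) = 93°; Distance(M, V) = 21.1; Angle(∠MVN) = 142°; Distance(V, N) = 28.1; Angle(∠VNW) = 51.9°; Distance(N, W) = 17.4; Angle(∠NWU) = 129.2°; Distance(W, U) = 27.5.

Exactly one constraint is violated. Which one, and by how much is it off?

Distance(W, U) = 27.5 — off by 5.20.

R = (0.00, 0.00) ✓; RM at -11.80° ✓; |RM| = 20.40 ✓; ∠RMV = 93.00° ✓; |MV| = 21.10 ✓; ∠MVN = 142.0° ✓; |VN| = 28.10 ✓; ∠VNW = 51.90° ✓; |NW| = 17.40 ✓; ∠NWU = 129.2° ✓; |WU| = 32.70 ✗.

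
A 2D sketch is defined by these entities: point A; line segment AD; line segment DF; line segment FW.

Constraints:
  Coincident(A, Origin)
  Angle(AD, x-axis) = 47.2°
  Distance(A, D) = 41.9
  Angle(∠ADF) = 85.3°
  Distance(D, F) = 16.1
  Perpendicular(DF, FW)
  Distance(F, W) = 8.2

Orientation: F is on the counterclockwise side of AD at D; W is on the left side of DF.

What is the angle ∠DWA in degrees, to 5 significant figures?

96.312°

A is at the origin; AD runs at 47.2° with length 41.9, so D = 41.9·(cos 47.2°, sin 47.2°) = (28.469, 30.743). ∠ADF = 85.3°, so DF runs at 47.2° + (180° − 85.3°) = 141.90° from the x-axis; with |DF| = 16.1, F = D + 16.1·(cos 141.90°, sin 141.90°) = (15.799, 40.678). DF is perpendicular to FW; with |FW| = 8.2 on the left of DF, W = F + 8.2·(-0.61704, -0.78694) = (10.739, 34.225). Then cos ∠DWA = WD·WA / (|WD||WA|), giving 96.312°.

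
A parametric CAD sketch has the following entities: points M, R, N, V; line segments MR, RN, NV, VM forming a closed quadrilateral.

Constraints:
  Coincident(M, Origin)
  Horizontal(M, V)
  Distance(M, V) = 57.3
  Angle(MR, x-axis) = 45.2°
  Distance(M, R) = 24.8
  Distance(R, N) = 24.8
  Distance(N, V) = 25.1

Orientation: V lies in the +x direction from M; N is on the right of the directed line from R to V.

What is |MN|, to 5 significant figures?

32.384

Checks: |RN| = 24.80 ✓; |NV| = 25.10 ✓.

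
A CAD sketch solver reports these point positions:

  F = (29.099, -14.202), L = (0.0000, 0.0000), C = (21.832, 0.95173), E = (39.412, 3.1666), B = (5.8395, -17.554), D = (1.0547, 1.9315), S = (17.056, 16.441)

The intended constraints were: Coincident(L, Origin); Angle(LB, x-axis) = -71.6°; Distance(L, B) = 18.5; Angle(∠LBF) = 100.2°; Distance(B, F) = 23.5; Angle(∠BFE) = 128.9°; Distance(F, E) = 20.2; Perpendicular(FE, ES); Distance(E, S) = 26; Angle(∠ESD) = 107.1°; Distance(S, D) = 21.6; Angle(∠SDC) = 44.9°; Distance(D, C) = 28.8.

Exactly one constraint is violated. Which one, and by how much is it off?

Distance(D, C) = 28.8 — off by 8.00.

L = (0.00, 0.00) ✓; LB at -71.60° ✓; |LB| = 18.50 ✓; ∠LBF = 100.2° ✓; |BF| = 23.50 ✓; ∠BFE = 128.9° ✓; |FE| = 20.20 ✓; ∠(FE, ES) = 90.00° ✓; |ES| = 26.00 ✓; ∠ESD = 107.1° ✓; |SD| = 21.60 ✓; ∠SDC = 44.90° ✓; |DC| = 20.80 ✗.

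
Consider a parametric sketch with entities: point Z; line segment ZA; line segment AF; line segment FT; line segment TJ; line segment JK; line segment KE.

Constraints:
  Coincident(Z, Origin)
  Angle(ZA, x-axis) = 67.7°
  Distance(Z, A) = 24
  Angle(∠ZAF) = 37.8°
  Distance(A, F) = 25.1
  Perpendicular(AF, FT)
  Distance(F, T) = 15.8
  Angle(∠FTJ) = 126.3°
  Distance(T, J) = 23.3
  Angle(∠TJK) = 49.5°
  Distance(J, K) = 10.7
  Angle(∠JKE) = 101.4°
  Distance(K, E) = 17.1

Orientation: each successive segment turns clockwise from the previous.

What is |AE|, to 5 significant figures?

29.342

Z is at the origin; ZA runs at 67.7° with length 24.0, so A = (9.1069, 22.205). ∠ZAF = 37.8° gives AF at -74.500° from the x-axis; with |AF| = 25.1, F = (15.815, -1.9821). The perpendicularity gives FT at right angles to AF, so FT runs at -164.50°; with |FT| = 15.8, T = (0.58927, -6.2045). ∠FTJ = 126.3° gives TJ at 141.80° from the x-axis; with |TJ| = 23.3, J = (-17.721, 8.2045). ∠TJK = 49.5° gives JK at 11.300° from the x-axis; with |JK| = 10.7, K = (-7.2286, 10.301). ∠JKE = 101.4° gives KE at -67.300° from the x-axis; with |KE| = 17.1, E = (-0.62963, -5.4743). Then |AE| = |E − A| = 29.342.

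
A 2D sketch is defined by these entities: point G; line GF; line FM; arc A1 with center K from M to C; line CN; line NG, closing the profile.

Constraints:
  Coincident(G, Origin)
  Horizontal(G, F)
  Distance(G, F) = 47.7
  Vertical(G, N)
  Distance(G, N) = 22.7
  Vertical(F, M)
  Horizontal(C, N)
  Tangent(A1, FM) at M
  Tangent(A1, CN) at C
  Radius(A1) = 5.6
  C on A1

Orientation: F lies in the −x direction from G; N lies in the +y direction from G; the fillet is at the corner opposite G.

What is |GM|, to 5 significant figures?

50.672

The virtual corner opposite G is at (-47.700, 22.700). Tangency of A1 to FM means the radius KM is perpendicular to FM and the tangent condition forces KC to be normal to CN, with radius 5.6, so the center K sits 5.6 in from both sides at K = (-42.100, 17.100). That places the tangent points at M = (-47.700, 17.100) on FM and C = (-42.100, 22.700) on CN. Then |GM| = |M − G| = 50.672.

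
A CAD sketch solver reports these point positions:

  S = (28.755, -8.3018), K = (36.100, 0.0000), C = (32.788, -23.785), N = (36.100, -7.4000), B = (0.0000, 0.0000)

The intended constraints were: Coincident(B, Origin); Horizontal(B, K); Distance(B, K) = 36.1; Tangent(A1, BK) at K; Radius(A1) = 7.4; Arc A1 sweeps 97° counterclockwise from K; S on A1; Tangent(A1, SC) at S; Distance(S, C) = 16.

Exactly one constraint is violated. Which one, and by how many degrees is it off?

Tangent(A1, SC) at S — off by 7.60°.

B = (0.00, 0.00) ✓; B.y = 0.00, K.y = 0.00 ✓; |BK| = 36.10 ✓; ∠(NK, KB) = 90.00° ✓; |NK| = 7.400 ✓; bearing(N→S) − bearing(N→K) = 97.00° ✓; |NS| = 7.400 ✓; ∠(NS, SC) = 82.40° ✗; |SC| = 16.00 ✓.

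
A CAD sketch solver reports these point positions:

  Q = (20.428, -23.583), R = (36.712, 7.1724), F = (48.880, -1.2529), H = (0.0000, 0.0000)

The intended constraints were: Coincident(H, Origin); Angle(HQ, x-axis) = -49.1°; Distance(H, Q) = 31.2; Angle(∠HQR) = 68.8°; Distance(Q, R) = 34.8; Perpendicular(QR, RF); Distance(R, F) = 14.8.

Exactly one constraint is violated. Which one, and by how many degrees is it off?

Perpendicular(QR, RF) — off by 6.80°.

H = (0.00, 0.00) ✓; HQ at -49.10° ✓; |HQ| = 31.20 ✓; ∠HQR = 68.80° ✓; |QR| = 34.80 ✓; ∠(QR, RF) = 96.80° ✗; |RF| = 14.80 ✓.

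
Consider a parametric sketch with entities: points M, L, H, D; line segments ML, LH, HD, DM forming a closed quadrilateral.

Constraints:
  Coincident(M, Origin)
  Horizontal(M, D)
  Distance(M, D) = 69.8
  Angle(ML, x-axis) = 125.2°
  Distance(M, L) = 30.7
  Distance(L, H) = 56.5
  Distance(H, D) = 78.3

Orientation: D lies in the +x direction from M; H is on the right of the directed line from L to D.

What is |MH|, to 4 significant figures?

29.54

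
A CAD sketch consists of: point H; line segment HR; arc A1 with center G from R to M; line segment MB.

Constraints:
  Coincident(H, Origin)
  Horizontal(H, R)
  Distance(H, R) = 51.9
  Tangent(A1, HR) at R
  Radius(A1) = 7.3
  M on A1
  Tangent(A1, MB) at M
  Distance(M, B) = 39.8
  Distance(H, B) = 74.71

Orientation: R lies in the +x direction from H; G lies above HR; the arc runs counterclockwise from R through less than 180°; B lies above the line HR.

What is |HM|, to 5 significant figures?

59.676

Checks: |GM| = 7.300 ✓; ∠(GM, MB) = 90.00° ✓; |MB| = 39.80 ✓; |HB| = 74.71 ✓.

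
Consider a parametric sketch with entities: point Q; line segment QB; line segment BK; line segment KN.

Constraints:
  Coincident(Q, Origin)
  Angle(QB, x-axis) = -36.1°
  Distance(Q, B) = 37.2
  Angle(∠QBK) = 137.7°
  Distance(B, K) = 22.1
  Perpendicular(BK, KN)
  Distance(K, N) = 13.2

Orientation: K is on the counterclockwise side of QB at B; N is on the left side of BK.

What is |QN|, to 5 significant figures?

51.007

Q is at the origin; QB runs at -36.1° with length 37.2, so B = 37.2·(cos -36.1°, sin -36.1°) = (30.057, -21.918). ∠QBK = 137.7°, so BK runs at -36.1° + (180° − 137.7°) = 6.2000° from the x-axis; with |BK| = 22.1, K = B + 22.1·(cos 6.2000°, sin 6.2000°) = (52.028, -19.531). BK ⟂ KN; with |KN| = 13.2 on the left of BK, N = K + 13.2·(-0.10800, 0.99415) = (50.602, -6.4085). Then |QN| = |N − Q| = 51.007.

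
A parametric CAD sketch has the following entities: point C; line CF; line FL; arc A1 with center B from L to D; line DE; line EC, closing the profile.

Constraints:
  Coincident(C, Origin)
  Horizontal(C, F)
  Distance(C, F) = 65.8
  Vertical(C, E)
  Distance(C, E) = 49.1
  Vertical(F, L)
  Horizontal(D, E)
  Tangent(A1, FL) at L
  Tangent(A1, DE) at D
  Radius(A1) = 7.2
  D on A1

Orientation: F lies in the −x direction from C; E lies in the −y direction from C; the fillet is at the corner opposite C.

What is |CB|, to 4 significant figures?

72.04

CE is vertical with |CE| = 49.1 and E on the −y side, so E = (0.000, -49.10). The virtual corner opposite C is at (-65.80, -49.10). A1 meets FL tangentially, so BL is at right angles to FL and the tangent condition forces BD to be normal to DE, with radius 7.2, so the center B sits 7.2 in from both sides at B = (-58.60, -41.90). Then |CB| = |B − C| = 72.04.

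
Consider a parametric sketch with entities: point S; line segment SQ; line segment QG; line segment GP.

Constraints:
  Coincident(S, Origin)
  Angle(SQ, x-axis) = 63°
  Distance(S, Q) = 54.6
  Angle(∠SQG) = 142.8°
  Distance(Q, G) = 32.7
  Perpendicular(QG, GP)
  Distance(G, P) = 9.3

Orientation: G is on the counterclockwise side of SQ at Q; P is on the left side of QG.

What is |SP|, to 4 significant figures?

79.79

S is at the origin; SQ runs at 63.0° with length 54.6, so Q = 54.6·(cos 63.0°, sin 63.0°) = (24.79, 48.65). ∠SQG = 142.8°, so QG runs at 63.0° + (180° − 142.8°) = 100.2° from the x-axis; with |QG| = 32.7, G = Q + 32.7·(cos 100.2°, sin 100.2°) = (19.00, 80.83). QG is perpendicular to GP; with |GP| = 9.3 on the left of QG, P = G + 9.3·(-0.9842, -0.1771) = (9.844, 79.19). Then |SP| = |P − S| = 79.79.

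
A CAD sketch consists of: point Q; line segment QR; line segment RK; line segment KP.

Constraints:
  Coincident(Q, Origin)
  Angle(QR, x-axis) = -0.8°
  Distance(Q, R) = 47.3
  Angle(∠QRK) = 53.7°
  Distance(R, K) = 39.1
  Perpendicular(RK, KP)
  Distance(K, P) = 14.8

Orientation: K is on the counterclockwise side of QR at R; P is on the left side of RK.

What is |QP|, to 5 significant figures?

25.826

Q is at the origin; QR runs at -0.8° with length 47.3, so R = 47.3·(cos -0.8°, sin -0.8°) = (47.295, -0.66041). ∠QRK = 53.7°, so RK runs at -0.8° + (180° − 53.7°) = 125.50° from the x-axis; with |RK| = 39.1, K = R + 39.1·(cos 125.50°, sin 125.50°) = (24.590, 31.172). RK is perpendicular to KP; with |KP| = 14.8 on the left of RK, P = K + 14.8·(-0.81412, -0.58070) = (12.541, 22.577). Then |QP| = |P − Q| = 25.826.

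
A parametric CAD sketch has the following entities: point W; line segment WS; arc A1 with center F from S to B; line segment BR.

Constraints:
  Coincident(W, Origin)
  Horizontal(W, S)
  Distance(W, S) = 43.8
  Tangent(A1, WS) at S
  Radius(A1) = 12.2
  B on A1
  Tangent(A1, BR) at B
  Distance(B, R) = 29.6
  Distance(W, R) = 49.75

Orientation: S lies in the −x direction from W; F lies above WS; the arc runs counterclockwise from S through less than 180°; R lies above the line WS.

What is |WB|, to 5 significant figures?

33.528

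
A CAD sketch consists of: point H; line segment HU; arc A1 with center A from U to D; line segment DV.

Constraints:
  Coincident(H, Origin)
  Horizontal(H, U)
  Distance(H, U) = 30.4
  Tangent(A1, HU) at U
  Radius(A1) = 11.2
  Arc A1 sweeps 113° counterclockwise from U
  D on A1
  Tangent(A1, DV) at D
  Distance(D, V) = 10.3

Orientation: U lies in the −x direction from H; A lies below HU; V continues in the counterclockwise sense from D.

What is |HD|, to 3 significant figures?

43.6

H is at the origin; H and U share the same y with |HU| = 30.4 and U on the −x side, so U = (-30.4, 0.00). A1 meets HU tangentially, so AU is at right angles to HU, so A = U + (0, -11.2) = (-30.4, -11.2). On A1, U sits at bearing 90° from A; a 113° counterclockwise sweep puts D at bearing 203°, so D = A + 11.2·(cos 203°, sin 203°) = (-40.7, -15.6). Then |HD| = |D − H| = 43.6.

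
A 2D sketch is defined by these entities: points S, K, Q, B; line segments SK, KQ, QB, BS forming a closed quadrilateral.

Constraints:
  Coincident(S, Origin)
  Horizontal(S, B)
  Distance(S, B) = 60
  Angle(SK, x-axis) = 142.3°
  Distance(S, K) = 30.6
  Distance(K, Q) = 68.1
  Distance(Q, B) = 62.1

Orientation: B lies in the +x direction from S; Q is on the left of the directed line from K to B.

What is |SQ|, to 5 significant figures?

64.810

S is at the origin; SB is horizontal with |SB| = 60.0 and B in +x, so B = (60.0, 0). SK runs at 142.3° with |SK| = 30.6, so K = (-24.211, 18.713). Q is determined by |KQ| = 68.1 and |QB| = 62.1 together: it lies at the intersection of circle(K, 68.1) and circle(B, 62.1). With |KB| = 86.265, the foot of the radical line on KB is 47.661 from K and the perpendicular offset is √(68.1² − 47.661²) = 48.642. Taking the left-of-KB solution: Q = (32.866, 55.858).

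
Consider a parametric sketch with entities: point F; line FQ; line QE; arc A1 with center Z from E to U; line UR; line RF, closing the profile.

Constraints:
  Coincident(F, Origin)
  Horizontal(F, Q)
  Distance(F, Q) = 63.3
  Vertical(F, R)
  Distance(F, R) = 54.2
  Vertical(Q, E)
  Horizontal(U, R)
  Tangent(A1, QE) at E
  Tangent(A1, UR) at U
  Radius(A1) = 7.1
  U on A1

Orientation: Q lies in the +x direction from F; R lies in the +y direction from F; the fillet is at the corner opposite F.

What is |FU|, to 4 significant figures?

78.08

F is at the origin; FQ is horizontal with |FQ| = 63.3 and Q on the +x side, so Q = (63.30, 0.000). F and R share the same x with |FR| = 54.2 and R on the +y side, so R = (0.000, 54.20). The virtual corner opposite F is at (63.30, 54.20). The tangent condition forces ZE to be normal to QE and since A1 is tangent to UR there, ZU ⟂ UR, with radius 7.1, so the center Z sits 7.1 in from both sides at Z = (56.20, 47.10). That places the tangent points at E = (63.30, 47.10) on QE and U = (56.20, 54.20) on UR. Then |FU| = |U − F| = 78.08.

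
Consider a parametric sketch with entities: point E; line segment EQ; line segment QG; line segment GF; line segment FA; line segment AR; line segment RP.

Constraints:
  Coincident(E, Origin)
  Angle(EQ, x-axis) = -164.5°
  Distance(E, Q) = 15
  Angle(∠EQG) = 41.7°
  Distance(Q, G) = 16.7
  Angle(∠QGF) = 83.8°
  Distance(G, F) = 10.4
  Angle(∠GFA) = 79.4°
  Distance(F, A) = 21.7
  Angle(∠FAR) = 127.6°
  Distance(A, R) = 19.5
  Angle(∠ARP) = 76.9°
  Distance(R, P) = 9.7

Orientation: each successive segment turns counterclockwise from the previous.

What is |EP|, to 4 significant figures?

28.90

∠FAR = 127.6° gives AR at -137.0° from the x-axis; with |AR| = 19.5, R = (-31.58, -11.36). ∠ARP = 76.9° gives RP at -33.90° from the x-axis; with |RP| = 9.7, P = (-23.53, -16.77). Then |EP| = |P − E| = 28.90.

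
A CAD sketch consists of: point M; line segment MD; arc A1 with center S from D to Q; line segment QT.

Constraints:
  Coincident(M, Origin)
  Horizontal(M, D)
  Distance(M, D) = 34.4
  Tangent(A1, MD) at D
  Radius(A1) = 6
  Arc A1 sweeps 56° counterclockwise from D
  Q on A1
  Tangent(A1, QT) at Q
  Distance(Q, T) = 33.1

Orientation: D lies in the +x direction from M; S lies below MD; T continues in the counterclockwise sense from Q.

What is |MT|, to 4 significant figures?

32.01

M is at the origin; M and D share the same y with |MD| = 34.4 and D on the +x side, so D = (34.40, 0.000). A1 meets MD tangentially, so SD is at right angles to MD, so S = D + (0, -6) = (34.40, -6.000). On A1, D sits at bearing 90° from S; a 56° counterclockwise sweep puts Q at bearing 146°, so Q = S + 6.0·(cos 146°, sin 146°) = (29.43, -2.645). The tangent condition forces SQ to be normal to QT, so QT runs along (−sin 146°, cos 146°); with |QT| = 33.1, T = (10.92, -30.09). Then |MT| = |T − M| = 32.01.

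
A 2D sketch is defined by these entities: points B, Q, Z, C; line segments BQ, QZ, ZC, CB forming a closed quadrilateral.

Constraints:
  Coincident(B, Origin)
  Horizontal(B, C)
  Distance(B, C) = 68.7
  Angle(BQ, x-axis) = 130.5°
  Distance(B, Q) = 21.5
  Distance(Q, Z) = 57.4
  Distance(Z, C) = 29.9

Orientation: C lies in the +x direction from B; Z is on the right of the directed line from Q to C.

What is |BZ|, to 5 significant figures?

39.590

B is at the origin; B and C share the same y with |BC| = 68.7 and C in +x, so C = (68.7, 0). BQ runs at 130.5° with |BQ| = 21.5, so Q = (-13.963, 16.349). Z is determined by |QZ| = 57.4 and |ZC| = 29.9 together: it lies at the intersection of circle(Q, 57.4) and circle(C, 29.9). With |QC| = 84.264, the foot of the radical line on QC is 56.378 from Q and the perpendicular offset is √(57.4² − 56.378²) = 10.786. Taking the right-of-QC solution: Z = (39.250, -5.1705).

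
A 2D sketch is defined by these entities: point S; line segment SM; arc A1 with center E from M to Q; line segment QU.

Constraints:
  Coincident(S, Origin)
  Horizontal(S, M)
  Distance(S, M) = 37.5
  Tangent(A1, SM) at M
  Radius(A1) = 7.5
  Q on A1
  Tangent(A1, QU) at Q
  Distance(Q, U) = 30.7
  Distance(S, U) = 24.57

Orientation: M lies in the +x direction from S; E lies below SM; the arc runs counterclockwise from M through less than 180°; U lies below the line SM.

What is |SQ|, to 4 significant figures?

32.52

Checks: |EQ| = 7.500 ✓; ∠(EQ, QU) = 90.00° ✓; |QU| = 30.70 ✓; |SU| = 24.57 ✓.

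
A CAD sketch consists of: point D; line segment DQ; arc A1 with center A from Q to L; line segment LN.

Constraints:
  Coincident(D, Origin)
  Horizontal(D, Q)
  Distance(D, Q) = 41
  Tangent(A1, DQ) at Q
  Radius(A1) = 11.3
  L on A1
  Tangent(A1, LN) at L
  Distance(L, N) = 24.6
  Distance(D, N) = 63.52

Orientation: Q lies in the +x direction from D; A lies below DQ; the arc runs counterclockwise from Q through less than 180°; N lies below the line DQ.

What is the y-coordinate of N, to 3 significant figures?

-35.8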